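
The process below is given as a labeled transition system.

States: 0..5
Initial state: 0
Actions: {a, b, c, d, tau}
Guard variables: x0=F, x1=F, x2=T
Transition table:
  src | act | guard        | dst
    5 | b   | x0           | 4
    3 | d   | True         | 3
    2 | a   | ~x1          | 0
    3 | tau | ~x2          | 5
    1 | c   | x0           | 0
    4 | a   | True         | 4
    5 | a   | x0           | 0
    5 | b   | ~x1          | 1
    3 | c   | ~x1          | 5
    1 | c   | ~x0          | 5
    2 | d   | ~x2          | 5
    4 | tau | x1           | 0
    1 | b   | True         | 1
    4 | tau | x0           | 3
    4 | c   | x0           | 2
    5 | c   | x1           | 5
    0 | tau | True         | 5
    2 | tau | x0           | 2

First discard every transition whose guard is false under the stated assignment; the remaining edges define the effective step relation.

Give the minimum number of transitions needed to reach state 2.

Layered search for 2:
  depth 0: {0}
  depth 1: {5}
  depth 2: {1}
2 never appears.

Answer: UNREACHABLE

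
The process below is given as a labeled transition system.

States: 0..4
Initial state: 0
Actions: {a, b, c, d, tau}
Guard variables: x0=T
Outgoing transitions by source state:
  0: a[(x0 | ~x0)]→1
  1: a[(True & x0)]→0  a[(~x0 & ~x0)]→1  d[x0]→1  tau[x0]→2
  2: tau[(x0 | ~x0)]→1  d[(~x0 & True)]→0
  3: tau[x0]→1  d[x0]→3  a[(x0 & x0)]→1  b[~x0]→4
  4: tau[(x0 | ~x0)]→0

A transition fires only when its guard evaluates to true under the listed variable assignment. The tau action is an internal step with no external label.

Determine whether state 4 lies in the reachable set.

Answer: UNREACHABLE

Working:
Guard filter leaves 9 enabled edge(s).
L0 = {0}
L1 = {1}  total {0,1}
L2 = {2}  total {0,1,2}
R = {0,1,2}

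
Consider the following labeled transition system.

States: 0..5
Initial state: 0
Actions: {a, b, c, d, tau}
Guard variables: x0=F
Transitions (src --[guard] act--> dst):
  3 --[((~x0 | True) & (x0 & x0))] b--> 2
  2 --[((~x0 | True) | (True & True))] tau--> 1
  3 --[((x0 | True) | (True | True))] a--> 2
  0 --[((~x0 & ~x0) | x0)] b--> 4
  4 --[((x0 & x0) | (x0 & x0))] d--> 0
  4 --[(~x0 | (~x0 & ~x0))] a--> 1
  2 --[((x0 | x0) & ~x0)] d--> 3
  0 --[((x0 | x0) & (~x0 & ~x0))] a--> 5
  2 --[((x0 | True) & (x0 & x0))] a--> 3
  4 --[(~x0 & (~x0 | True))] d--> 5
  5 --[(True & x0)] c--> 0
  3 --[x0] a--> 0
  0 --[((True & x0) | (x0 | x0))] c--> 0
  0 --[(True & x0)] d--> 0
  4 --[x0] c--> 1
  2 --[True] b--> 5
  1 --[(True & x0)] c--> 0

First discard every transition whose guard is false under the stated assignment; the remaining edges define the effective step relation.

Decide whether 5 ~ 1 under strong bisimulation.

Bisimulation quotient by refinement:
  round 0: {{0,1,2,3,4,5}}
  round 1: {{0},{1,5},{2},{3},{4}}
Fixed point at round 2; 5 class(es).
5∈{1,5}, 1∈{1,5}

Answer: BISIMILAR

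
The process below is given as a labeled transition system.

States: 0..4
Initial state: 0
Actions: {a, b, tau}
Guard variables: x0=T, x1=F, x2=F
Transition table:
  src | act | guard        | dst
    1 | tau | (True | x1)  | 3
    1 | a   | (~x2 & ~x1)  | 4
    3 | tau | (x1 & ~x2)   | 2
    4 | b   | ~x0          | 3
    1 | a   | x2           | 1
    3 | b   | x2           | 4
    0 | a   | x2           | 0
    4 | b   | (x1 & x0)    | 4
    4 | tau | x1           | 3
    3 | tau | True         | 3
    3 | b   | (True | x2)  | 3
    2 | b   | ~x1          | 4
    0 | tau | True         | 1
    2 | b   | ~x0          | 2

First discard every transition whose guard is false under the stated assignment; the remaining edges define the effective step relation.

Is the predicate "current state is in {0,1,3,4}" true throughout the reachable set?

Answer: INVARIANT HOLDS

Analysis:
Allowed set {0,1,3,4}
R = {0,1,3,4}
  0: ✓
  1: ✓
  3: ✓
  4: ✓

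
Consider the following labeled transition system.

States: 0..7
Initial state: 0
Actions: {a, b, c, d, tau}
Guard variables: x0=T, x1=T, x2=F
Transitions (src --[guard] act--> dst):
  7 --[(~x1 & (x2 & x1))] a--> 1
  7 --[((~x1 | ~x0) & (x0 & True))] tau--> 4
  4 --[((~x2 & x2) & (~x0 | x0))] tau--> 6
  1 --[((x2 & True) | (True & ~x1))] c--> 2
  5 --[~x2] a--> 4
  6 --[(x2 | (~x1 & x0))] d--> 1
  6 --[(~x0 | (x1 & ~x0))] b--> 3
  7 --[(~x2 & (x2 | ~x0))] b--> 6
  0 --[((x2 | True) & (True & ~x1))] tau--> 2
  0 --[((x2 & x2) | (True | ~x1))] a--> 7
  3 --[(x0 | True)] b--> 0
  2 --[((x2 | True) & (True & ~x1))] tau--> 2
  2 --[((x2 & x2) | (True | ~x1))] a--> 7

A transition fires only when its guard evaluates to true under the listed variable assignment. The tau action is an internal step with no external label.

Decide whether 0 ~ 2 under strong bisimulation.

Answer: BISIMILAR

Working:
Bisimulation quotient by refinement:
  π0 = {{0,1,2,3,4,5,6,7}}
  π1 = {{0,2,5},{1,4,6,7},{3}}
Fixed point at round 2; 3 class(es).
0∈{0,2,5}, 2∈{0,2,5}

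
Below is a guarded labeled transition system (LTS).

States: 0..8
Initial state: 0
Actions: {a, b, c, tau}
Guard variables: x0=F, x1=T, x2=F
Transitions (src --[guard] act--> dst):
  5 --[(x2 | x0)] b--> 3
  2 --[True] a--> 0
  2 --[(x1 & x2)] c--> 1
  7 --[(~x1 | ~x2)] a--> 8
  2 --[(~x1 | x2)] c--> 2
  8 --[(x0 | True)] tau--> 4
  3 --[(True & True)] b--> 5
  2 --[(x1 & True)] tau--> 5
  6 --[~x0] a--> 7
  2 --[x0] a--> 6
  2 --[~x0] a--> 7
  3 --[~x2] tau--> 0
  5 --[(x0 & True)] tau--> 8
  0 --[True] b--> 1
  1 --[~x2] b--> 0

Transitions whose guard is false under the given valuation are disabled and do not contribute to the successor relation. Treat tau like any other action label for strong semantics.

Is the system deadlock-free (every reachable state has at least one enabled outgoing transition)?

R = {0,1}
  0: b→1  [1 out]
  1: b→0  [1 out]

Answer: DEADLOCK-FREE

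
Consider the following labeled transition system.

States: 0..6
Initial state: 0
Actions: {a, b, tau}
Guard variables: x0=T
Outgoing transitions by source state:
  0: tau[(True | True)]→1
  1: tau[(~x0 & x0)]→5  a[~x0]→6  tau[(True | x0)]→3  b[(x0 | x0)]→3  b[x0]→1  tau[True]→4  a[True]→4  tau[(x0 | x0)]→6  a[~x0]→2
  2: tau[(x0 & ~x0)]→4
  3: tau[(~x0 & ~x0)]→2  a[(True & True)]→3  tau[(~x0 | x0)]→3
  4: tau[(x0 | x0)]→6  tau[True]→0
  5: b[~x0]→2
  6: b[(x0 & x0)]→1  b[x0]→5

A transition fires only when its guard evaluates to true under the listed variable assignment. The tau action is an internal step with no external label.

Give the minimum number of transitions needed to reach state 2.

Breadth-first toward 2:
  depth 0: {0}
  depth 1: {1}
  depth 2: {3,4,6}
  depth 3: {5}
2 never appears.

Answer: UNREACHABLE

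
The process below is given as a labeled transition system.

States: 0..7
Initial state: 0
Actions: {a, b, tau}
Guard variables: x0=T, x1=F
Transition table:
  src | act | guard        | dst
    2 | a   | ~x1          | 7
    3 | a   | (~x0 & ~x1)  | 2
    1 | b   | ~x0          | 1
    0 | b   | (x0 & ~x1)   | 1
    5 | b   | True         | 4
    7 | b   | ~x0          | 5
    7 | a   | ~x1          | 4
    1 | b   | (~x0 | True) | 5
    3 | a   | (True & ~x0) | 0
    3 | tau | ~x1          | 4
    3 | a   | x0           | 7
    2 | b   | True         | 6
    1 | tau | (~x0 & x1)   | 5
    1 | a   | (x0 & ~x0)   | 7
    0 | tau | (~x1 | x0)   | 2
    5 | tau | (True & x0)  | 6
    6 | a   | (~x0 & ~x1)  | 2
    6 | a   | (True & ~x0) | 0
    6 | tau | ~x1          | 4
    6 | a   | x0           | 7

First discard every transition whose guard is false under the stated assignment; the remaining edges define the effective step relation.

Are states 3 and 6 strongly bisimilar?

Answer: BISIMILAR

Working:
Bisimulation quotient by refinement:
  round 0: {{0,1,2,3,4,5,6,7}}
  round 1: {{0,5},{1},{2},{3,6},{4},{7}}
  round 2: {{0},{1},{2},{3,6},{4},{5},{7}}
stable after 3 split(s): 7 block(s)
[3]={3,6}  [6]={3,6}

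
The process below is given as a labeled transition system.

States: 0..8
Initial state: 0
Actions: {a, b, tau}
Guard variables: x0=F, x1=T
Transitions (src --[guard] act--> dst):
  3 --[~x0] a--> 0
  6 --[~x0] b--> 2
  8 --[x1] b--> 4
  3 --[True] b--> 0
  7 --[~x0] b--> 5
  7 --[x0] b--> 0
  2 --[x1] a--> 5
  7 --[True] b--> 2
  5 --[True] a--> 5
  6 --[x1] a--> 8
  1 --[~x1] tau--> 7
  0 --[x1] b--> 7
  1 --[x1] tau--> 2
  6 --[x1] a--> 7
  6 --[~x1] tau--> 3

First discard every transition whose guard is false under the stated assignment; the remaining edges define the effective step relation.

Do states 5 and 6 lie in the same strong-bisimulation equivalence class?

Answer: NOT BISIMILAR

Trace:
Refine partition for ~:
  round 0: {{0,1,2,3,4,5,6,7,8}}
  round 1: {{0,7,8},{1},{2,5},{3,6},{4}}
  round 2: {{0},{1},{2,5},{3},{4},{6},{7},{8}}
8 equivalence class(es) (converged in 3)
[5]={2,5}  [6]={6}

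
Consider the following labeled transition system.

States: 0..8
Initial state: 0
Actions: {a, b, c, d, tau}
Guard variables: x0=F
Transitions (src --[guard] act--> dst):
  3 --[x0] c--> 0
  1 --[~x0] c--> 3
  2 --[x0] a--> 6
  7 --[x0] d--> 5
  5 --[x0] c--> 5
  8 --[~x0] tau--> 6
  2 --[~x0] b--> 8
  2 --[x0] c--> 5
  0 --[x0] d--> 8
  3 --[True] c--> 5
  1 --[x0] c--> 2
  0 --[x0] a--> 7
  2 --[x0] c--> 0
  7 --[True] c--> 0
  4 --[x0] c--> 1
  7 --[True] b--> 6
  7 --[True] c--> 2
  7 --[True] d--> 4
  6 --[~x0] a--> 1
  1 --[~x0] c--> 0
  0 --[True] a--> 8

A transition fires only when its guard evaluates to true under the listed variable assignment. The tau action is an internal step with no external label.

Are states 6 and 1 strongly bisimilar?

Answer: NOT BISIMILAR

Working:
Compute ~ classes (split until stable):
  P[0] = {{0,1,2,3,4,5,6,7,8}}
  P[1] = {{0,6},{1,3},{2},{4,5},{7},{8}}
  P[2] = {{0},{1},{2},{3},{4,5},{6},{7},{8}}
stable after 3 split(s): 8 block(s)
class of 6: {6}; class of 1: {1}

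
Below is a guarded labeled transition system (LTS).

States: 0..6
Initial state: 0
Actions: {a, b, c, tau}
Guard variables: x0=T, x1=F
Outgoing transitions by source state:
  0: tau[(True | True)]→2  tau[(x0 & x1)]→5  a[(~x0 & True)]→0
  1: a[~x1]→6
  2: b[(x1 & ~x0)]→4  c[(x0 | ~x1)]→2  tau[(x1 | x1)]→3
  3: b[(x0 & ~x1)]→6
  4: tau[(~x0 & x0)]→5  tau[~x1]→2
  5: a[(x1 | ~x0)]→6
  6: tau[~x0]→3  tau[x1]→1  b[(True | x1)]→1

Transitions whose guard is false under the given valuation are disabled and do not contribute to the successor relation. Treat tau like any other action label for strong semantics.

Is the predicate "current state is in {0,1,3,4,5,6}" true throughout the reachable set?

Inv-set: {0,1,3,4,5,6}
Reachable = {0,2}
  0: ✓
  2: VIOLATES
counterexample path to 2: tau

Answer: INVARIANT VIOLATED at state 2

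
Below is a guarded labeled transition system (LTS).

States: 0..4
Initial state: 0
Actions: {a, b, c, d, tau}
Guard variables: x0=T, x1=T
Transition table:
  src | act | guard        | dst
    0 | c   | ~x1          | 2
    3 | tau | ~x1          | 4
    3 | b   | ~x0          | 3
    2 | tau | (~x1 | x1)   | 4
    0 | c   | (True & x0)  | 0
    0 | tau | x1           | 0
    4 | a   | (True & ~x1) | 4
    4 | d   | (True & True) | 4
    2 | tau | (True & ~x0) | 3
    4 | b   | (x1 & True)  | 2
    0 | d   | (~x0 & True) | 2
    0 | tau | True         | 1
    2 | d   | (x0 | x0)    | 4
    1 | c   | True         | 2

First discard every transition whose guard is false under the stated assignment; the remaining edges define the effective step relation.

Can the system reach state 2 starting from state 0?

Guard filter leaves 8 enabled edge(s).
L0 = {0}
L1 = {1}  now seen {0,1}
L2 = {2}  now seen {0,1,2}
L3 = {4}  now seen {0,1,2,4}
Reach set: {0,1,2,4}
witness 2: tau·c

Answer: REACHABLE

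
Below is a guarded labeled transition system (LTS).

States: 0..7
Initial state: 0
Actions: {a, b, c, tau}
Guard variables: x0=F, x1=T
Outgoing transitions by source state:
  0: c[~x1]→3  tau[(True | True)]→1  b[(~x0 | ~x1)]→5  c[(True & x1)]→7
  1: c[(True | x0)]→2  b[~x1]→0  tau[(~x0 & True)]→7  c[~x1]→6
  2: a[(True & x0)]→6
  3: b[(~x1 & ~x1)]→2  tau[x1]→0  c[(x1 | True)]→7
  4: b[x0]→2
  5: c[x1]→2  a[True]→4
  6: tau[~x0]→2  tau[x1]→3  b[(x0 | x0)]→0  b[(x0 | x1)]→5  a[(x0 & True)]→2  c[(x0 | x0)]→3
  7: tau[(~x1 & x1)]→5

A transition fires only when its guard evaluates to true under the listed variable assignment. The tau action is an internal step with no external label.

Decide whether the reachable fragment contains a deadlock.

Answer: DEADLOCK at state 2

Analysis:
Reach set: {0,1,2,4,5,7}
  0: b→5  c→7  tau→1  [3 out]
  1: c→2  tau→7  [2 out]
  2: ∅  [STUCK]
  4: ∅  [STUCK]
  5: a→4  c→2  [2 out]
  7: ∅  [STUCK]
witness 2: tau·c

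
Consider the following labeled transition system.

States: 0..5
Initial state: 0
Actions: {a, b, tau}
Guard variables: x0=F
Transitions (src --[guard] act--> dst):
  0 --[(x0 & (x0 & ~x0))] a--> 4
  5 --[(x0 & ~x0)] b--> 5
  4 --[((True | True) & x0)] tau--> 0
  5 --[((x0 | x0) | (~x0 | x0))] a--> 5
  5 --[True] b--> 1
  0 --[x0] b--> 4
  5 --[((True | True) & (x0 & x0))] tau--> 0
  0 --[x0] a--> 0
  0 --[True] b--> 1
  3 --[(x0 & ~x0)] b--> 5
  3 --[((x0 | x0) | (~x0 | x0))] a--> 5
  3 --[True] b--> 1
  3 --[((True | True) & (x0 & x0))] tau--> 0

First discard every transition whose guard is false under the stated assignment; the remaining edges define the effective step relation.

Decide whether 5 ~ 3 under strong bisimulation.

Compute ~ classes (split until stable):
  round 0: {{0,1,2,3,4,5}}
  round 1: {{0},{1,2,4},{3,5}}
3 equivalence class(es) (converged in 2)
5∈{3,5}, 3∈{3,5}

Answer: BISIMILAR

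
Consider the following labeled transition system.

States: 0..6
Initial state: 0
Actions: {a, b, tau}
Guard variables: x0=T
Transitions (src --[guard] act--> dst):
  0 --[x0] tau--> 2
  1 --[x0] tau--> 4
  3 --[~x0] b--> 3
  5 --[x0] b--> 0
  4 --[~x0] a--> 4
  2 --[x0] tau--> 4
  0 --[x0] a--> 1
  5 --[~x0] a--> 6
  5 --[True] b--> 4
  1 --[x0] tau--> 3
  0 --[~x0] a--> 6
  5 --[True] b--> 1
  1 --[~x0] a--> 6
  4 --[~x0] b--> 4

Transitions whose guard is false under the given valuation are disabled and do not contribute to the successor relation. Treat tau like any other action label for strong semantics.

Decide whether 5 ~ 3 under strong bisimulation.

Bisimulation quotient by refinement:
  π0 = {{0,1,2,3,4,5,6}}
  π1 = {{0},{1,2},{3,4,6},{5}}
stable after 2 split(s): 4 block(s)
5∈{5}, 3∈{3,4,6}

Answer: NOT BISIMILAR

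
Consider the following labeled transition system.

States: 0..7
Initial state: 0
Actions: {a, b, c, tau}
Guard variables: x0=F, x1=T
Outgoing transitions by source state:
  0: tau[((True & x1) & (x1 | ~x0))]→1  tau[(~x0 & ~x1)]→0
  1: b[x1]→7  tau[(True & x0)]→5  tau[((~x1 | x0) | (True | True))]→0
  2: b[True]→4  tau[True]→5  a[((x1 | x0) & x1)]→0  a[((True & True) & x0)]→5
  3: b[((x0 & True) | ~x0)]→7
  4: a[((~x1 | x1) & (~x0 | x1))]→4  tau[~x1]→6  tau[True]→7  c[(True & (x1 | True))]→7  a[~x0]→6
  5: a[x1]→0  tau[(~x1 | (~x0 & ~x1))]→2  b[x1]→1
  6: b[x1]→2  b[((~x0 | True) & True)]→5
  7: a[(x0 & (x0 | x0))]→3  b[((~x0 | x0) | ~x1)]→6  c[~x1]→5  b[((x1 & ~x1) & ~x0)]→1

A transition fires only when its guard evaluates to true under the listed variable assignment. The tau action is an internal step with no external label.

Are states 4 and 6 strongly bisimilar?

Compute ~ classes (split until stable):
  π0 = {{0,1,2,3,4,5,6,7}}
  π1 = {{0},{1},{2},{3,6,7},{4},{5}}
  π2 = {{0},{1},{2},{3,7},{4},{5},{6}}
  π3 = {{0},{1},{2},{3},{4},{5},{6},{7}}
Fixed point at round 4; 8 class(es).
4∈{4}, 6∈{6}

Answer: NOT BISIMILAR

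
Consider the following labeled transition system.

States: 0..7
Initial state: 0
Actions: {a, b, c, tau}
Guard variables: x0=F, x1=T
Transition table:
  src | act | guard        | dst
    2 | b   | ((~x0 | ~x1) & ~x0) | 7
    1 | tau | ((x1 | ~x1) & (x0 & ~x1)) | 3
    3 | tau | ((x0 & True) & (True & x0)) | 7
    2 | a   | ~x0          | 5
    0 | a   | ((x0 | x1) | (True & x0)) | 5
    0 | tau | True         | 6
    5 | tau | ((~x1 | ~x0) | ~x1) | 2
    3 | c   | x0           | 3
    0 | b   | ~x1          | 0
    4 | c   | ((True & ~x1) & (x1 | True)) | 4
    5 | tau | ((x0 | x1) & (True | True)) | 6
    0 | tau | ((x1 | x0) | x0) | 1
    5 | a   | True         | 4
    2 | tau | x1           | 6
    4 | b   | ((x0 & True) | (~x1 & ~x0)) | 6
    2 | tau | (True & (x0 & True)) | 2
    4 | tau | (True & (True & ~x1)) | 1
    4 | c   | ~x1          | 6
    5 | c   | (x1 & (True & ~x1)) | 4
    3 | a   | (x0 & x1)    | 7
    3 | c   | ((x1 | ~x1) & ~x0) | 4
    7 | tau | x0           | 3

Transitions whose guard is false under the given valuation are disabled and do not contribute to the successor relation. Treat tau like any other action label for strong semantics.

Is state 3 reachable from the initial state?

Answer: UNREACHABLE

Analysis:
10 transition(s) survive guard evaluation.
L0 = {0}
L1 = {1,5,6}  now seen {0,1,5,6}
L2 = {2,4}  now seen {0,1,2,4,5,6}
L3 = {7}  now seen {0,1,2,4,5,6,7}
Reach set: {0,1,2,4,5,6,7}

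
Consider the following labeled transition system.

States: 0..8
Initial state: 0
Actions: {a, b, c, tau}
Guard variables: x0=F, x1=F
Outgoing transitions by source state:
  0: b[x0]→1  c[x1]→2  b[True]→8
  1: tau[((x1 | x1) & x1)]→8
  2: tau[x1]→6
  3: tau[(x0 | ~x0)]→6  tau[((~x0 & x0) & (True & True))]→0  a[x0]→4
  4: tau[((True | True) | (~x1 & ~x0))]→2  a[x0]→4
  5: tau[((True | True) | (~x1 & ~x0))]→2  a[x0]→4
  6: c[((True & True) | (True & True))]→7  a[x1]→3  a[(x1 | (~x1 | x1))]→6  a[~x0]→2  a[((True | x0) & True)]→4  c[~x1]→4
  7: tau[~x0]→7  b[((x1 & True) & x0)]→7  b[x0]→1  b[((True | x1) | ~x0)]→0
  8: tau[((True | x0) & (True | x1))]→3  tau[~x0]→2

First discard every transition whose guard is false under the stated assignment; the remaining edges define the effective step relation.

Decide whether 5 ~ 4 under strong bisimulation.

Bisimulation quotient by refinement:
  π0 = {{0,1,2,3,4,5,6,7,8}}
  π1 = {{0},{1,2},{3,4,5,8},{6},{7}}
  π2 = {{0},{1,2},{3},{4,5},{6},{7},{8}}
Fixed point at round 3; 7 class(es).
class of 5: {4,5}; class of 4: {4,5}

Answer: BISIMILAR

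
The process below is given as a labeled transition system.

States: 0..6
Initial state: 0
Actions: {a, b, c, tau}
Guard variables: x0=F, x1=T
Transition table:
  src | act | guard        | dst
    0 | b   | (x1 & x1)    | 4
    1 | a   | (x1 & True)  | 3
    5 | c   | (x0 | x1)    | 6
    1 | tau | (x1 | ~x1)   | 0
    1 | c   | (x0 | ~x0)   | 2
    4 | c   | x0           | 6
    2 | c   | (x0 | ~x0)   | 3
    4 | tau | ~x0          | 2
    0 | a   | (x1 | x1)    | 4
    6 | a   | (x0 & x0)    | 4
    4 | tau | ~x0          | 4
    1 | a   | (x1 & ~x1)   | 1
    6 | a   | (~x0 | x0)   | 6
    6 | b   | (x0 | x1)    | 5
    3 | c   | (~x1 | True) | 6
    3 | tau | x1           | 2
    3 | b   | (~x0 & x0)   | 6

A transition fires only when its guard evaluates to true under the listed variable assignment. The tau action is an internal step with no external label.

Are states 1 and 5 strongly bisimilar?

Answer: NOT BISIMILAR

Analysis:
Compute ~ classes (split until stable):
  P[0] = {{0,1,2,3,4,5,6}}
  P[1] = {{0,6},{1},{2,5},{3},{4}}
  P[2] = {{0},{1},{2},{3},{4},{5},{6}}
7 equivalence class(es) (converged in 3)
1∈{1}, 5∈{5}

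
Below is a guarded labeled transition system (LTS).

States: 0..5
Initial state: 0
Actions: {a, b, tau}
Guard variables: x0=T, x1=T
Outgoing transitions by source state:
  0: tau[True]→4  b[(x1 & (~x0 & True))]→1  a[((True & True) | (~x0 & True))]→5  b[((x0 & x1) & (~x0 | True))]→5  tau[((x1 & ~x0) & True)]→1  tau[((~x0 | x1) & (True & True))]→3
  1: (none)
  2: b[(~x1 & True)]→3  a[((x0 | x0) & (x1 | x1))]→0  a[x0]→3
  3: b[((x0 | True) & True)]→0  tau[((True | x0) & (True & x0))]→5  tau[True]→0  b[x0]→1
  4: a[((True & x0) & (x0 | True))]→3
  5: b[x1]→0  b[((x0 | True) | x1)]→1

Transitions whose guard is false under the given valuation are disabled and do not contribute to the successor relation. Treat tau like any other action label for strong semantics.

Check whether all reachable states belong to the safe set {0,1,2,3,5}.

Answer: INVARIANT VIOLATED at state 4

Analysis:
Safe = {0,1,2,3,5}
Reach set: {0,1,3,4,5}
  0: ✓
  1: ✓
  3: ✓
  4: ✗ unsafe
  5: ✓
witness against invariant: tau → 4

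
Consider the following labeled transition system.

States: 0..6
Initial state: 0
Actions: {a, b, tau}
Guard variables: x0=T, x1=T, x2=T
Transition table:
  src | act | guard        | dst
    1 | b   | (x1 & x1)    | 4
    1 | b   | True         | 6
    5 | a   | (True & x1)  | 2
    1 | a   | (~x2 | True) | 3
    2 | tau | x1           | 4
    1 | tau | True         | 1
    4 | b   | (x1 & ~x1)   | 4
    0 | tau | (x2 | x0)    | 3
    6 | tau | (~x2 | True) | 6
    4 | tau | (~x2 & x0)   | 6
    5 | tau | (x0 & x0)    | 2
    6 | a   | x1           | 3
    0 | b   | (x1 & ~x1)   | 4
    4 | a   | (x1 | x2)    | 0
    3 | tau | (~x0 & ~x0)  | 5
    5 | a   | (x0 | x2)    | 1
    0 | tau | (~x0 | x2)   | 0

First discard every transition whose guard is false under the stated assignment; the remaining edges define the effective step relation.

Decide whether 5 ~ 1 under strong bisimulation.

Answer: NOT BISIMILAR

Analysis:
Compute ~ classes (split until stable):
  round 0: {{0,1,2,3,4,5,6}}
  round 1: {{0,2},{1},{3},{4},{5,6}}
  round 2: {{0},{1},{2},{3},{4},{5},{6}}
Fixed point at round 3; 7 class(es).
5∈{5}, 1∈{1}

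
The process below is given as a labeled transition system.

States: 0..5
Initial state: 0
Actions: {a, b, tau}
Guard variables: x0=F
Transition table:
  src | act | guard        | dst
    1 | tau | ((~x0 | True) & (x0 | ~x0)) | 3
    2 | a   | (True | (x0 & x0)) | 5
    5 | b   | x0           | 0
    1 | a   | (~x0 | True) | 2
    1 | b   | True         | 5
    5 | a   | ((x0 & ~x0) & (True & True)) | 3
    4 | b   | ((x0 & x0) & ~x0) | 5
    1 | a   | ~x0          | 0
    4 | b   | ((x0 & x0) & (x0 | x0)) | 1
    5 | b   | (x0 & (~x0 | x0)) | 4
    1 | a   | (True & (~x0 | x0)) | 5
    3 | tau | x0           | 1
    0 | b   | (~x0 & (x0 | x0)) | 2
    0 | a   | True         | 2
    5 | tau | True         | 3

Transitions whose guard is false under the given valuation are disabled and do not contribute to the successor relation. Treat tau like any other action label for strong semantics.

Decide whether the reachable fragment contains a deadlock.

Answer: DEADLOCK at state 3

Working:
Reachable = {0,2,3,5}
  0: a→2  [1 exit(s)]
  2: a→5  [1 exit(s)]
  3: ∅  [no exit]
  5: tau→3  [1 exit(s)]
trace reaching 3: a·a·tau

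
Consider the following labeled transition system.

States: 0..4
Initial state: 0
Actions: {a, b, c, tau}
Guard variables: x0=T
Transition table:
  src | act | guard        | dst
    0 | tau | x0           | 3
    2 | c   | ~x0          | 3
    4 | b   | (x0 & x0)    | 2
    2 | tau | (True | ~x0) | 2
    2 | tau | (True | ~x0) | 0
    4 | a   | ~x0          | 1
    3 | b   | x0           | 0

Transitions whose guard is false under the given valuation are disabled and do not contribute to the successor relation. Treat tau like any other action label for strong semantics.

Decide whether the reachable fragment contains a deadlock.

Reach set: {0,3}
  0: tau→3  [deg 1]
  3: b→0  [deg 1]

Answer: DEADLOCK-FREE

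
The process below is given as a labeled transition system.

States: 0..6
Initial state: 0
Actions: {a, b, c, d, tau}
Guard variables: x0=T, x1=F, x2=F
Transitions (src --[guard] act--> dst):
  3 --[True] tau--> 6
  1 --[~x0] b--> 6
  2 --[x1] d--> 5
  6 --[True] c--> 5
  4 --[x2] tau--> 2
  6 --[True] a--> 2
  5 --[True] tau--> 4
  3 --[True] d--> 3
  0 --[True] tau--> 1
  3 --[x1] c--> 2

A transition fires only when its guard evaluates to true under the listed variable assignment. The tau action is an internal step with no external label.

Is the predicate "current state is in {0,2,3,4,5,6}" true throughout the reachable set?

Answer: INVARIANT VIOLATED at state 1

Working:
Allowed set {0,2,3,4,5,6}
Reach set: {0,1}
  0: ok
  1: VIOLATES
reach 1 via tau — violates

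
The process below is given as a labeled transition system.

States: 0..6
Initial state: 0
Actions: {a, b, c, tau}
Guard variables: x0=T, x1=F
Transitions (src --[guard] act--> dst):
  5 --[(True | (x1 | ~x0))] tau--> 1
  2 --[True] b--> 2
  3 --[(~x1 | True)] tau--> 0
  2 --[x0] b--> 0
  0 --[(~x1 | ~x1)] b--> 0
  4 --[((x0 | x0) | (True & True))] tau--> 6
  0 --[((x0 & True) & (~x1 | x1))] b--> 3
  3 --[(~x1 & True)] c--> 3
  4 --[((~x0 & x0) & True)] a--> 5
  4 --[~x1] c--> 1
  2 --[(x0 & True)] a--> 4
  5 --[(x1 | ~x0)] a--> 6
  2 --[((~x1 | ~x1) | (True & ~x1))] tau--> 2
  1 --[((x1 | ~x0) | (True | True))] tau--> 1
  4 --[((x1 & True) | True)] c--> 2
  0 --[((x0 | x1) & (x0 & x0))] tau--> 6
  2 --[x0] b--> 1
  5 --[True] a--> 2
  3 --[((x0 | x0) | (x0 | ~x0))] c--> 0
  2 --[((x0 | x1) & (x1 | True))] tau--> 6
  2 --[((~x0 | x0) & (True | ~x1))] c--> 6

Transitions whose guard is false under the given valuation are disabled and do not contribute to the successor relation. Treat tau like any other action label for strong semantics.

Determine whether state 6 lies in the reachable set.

Answer: REACHABLE

Working:
19 transition(s) survive guard evaluation.
L0 = {0}
L1 = {3,6}  cumulative {0,3,6}
Reachable = {0,3,6}
Path to 6: tau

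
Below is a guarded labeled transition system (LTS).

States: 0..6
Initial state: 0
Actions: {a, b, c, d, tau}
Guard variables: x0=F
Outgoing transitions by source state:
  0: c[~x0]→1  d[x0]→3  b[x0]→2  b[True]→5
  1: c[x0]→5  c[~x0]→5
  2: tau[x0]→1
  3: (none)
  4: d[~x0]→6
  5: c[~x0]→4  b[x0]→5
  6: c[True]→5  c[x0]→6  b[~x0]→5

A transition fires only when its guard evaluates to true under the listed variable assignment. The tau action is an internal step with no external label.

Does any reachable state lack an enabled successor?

R = {0,1,4,5,6}
  0: b→5  c→1  [2 exit(s)]
  1: c→5  [1 exit(s)]
  4: d→6  [1 exit(s)]
  5: c→4  [1 exit(s)]
  6: b→5  c→5  [2 exit(s)]

Answer: DEADLOCK-FREE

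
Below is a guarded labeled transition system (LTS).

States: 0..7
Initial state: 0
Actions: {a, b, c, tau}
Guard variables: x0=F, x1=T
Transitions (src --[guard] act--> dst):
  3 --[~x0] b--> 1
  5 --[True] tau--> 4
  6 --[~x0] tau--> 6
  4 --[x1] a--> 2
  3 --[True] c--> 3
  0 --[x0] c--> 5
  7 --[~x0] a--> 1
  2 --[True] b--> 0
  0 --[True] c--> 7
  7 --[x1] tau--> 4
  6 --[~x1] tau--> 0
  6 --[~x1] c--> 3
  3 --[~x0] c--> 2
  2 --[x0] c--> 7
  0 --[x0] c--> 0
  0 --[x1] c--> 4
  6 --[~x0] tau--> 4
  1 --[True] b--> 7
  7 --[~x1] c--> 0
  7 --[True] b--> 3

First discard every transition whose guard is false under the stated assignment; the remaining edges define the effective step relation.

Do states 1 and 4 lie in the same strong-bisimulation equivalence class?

Compute ~ classes (split until stable):
  P[0] = {{0,1,2,3,4,5,6,7}}
  P[1] = {{0},{1,2},{3},{4},{5,6},{7}}
  P[2] = {{0},{1},{2},{3},{4},{5},{6},{7}}
Fixed point at round 3; 8 class(es).
class of 1: {1}; class of 4: {4}

Answer: NOT BISIMILAR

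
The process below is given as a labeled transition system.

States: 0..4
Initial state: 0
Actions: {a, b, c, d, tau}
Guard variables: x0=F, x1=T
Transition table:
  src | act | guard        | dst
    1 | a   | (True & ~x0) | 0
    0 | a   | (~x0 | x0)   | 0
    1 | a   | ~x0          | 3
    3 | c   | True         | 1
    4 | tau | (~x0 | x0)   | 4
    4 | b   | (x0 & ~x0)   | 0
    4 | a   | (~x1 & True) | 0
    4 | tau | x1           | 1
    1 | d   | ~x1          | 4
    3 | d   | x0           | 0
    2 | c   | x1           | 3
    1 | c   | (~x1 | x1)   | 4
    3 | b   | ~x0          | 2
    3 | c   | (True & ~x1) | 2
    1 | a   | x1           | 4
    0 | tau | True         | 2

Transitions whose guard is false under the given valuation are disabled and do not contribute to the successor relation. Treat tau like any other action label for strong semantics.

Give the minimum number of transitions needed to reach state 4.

Layered search for 4:
  L0 = {0}
  L1 = {2}
  L2 = {3}
  L3 = {1}
  L4 = {4}
first hit 4 at d=4 via tau·c·c·a

Answer: 4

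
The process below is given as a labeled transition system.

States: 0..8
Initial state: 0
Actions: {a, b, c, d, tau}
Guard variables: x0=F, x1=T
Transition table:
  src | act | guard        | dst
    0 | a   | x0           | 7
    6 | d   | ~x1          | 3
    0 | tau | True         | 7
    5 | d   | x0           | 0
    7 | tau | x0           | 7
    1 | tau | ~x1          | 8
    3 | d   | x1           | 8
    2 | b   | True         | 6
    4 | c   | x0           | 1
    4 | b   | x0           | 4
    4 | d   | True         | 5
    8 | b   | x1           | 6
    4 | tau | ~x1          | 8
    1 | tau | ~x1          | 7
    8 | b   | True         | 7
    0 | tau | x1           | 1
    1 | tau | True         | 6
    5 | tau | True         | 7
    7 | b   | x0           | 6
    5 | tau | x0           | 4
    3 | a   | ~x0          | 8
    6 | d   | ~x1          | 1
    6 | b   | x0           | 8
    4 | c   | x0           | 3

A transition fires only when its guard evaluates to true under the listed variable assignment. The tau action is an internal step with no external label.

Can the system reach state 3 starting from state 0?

10 transition(s) survive guard evaluation.
L0 = {0}
L1 = {1,7}  now seen {0,1,7}
L2 = {6}  now seen {0,1,6,7}
Reach set: {0,1,6,7}

Answer: UNREACHABLE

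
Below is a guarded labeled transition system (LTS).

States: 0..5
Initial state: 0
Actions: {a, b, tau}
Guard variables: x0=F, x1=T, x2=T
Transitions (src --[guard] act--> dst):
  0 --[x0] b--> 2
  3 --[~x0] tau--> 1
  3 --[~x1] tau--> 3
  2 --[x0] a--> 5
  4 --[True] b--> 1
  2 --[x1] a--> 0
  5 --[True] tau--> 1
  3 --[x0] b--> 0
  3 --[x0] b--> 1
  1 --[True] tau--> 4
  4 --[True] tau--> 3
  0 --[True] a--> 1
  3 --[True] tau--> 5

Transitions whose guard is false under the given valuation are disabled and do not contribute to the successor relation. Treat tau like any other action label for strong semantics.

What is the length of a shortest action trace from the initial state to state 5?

Answer: 4

Working:
Layered search for 5:
  L0 = {0}
  L1 = {1}
  L2 = {4}
  L3 = {3}
  L4 = {5}
depth(5)=4, e.g. a·tau·tau·tau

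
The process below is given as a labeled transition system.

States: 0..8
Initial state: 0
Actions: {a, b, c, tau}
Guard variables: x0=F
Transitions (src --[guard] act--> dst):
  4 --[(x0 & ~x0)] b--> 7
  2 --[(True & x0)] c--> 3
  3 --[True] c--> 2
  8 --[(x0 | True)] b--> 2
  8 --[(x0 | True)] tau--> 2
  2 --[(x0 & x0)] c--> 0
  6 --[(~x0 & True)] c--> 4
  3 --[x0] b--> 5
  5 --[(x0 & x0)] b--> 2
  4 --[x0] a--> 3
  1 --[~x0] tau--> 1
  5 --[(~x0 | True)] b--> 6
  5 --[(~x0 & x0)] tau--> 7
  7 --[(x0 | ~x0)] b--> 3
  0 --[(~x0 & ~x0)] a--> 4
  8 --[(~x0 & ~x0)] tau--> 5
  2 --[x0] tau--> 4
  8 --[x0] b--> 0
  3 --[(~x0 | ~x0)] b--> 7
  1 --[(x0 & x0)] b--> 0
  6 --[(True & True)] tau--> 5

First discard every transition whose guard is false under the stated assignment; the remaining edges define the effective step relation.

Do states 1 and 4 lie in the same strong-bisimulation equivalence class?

Compute ~ classes (split until stable):
  P[0] = {{0,1,2,3,4,5,6,7,8}}
  P[1] = {{0},{1},{2,4},{3},{5,7},{6},{8}}
  P[2] = {{0},{1},{2,4},{3},{5},{6},{7},{8}}
Fixed point at round 3; 8 class(es).
class of 1: {1}; class of 4: {2,4}

Answer: NOT BISIMILAR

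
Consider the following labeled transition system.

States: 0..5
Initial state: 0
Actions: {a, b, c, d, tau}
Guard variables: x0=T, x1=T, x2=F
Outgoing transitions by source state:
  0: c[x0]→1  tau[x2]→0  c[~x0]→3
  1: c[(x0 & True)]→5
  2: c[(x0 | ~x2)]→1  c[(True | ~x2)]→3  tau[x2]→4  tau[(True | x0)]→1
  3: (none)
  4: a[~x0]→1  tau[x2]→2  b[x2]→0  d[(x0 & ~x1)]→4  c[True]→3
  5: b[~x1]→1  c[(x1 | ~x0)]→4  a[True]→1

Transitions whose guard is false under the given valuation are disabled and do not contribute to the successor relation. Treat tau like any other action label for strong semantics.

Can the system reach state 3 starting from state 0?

After dropping false guards: 8 live edges.
L0 = {0}
L1 = {1}  now seen {0,1}
L2 = {5}  now seen {0,1,5}
L3 = {4}  now seen {0,1,4,5}
L4 = {3}  now seen {0,1,3,4,5}
R = {0,1,3,4,5}
Path to 3: c·c·c·c

Answer: REACHABLE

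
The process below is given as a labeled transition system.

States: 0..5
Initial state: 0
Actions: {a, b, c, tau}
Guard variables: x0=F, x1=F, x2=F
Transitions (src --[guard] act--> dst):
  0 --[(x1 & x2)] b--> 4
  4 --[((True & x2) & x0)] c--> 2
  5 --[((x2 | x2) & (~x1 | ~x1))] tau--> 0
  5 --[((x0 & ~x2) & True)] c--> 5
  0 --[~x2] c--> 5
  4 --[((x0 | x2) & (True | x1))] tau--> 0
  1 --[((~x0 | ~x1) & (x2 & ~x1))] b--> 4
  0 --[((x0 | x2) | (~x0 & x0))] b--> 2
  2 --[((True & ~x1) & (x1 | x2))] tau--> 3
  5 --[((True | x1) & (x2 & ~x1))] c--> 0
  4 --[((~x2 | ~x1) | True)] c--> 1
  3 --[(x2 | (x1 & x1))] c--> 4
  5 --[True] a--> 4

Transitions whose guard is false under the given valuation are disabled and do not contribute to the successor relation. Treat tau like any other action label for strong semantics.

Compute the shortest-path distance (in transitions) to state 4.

BFS to 4:
  depth 0: {0}
  depth 1: {5}
  depth 2: {4}
depth(4)=2, e.g. c·a

Answer: 2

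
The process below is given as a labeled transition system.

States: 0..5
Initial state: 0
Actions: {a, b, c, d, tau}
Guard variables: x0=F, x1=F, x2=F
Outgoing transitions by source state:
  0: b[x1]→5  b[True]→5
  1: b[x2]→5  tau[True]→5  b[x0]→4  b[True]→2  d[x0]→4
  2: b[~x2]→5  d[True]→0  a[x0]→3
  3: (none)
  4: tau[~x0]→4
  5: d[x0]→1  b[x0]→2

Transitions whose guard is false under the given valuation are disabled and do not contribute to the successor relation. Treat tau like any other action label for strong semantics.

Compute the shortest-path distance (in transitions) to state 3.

Breadth-first toward 3:
  depth 0: {0}
  depth 1: {5}
3 never appears.

Answer: UNREACHABLE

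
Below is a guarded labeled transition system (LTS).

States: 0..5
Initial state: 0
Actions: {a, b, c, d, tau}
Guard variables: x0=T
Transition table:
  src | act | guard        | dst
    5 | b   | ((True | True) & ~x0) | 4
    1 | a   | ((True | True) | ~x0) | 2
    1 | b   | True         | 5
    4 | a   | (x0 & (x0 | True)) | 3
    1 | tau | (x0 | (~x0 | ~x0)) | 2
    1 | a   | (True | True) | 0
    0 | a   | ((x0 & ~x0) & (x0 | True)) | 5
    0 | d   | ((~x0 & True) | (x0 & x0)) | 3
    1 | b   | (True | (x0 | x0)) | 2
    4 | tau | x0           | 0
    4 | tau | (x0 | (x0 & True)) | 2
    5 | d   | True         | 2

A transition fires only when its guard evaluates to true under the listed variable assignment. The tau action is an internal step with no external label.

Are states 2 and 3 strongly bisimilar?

Answer: BISIMILAR

Trace:
Bisimulation quotient by refinement:
  π0 = {{0,1,2,3,4,5}}
  π1 = {{0,5},{1},{2,3},{4}}
Fixed point at round 2; 4 class(es).
class of 2: {2,3}; class of 3: {2,3}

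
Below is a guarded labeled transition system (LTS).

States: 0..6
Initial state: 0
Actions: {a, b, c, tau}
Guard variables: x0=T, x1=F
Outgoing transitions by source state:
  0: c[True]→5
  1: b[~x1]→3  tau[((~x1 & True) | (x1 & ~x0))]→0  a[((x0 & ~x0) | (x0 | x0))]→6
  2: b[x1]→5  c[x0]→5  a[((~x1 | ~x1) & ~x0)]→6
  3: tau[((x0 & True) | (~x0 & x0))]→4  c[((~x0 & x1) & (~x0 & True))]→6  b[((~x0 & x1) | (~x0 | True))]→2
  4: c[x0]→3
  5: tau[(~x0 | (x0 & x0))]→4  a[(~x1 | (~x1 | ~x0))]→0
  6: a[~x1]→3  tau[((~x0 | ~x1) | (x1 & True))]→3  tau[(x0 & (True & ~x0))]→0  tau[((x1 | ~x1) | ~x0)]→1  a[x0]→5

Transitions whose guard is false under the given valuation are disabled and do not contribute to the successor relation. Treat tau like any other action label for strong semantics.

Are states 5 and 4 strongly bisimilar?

Bisimulation quotient by refinement:
  P[0] = {{0,1,2,3,4,5,6}}
  P[1] = {{0,2,4},{1},{3},{5,6}}
  P[2] = {{0,2},{1},{3},{4},{5},{6}}
6 equivalence class(es) (converged in 3)
[5]={5}  [4]={4}

Answer: NOT BISIMILAR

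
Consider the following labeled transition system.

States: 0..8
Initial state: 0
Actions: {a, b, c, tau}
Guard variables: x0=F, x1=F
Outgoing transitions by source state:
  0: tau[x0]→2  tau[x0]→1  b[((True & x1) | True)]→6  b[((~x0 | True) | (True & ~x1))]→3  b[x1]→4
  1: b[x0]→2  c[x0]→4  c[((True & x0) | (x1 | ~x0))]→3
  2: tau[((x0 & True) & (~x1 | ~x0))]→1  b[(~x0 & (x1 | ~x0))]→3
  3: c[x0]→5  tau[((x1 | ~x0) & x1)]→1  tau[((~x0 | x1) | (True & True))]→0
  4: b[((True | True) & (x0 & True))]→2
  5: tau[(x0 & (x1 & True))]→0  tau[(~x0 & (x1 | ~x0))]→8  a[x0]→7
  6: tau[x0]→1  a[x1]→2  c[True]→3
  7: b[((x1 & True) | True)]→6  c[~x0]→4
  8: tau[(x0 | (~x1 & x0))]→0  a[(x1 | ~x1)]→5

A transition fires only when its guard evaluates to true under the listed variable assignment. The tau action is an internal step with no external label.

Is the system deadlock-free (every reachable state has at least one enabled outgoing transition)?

Reach set: {0,3,6}
  0: b→3  b→6  [2 exit(s)]
  3: tau→0  [1 exit(s)]
  6: c→3  [1 exit(s)]

Answer: DEADLOCK-FREE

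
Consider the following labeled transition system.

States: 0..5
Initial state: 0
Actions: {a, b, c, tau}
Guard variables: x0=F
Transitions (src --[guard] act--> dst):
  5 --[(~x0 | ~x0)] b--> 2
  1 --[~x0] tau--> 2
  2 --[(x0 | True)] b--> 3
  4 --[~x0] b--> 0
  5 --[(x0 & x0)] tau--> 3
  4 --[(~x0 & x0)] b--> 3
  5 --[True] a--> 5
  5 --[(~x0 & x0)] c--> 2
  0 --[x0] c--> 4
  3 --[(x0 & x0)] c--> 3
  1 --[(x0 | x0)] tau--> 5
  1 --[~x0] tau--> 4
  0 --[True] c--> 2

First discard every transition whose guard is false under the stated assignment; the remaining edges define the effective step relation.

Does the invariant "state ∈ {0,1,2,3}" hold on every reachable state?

Answer: INVARIANT HOLDS

Working:
Allowed set {0,1,2,3}
Reachable = {0,2,3}
  0: ✓
  2: ✓
  3: ✓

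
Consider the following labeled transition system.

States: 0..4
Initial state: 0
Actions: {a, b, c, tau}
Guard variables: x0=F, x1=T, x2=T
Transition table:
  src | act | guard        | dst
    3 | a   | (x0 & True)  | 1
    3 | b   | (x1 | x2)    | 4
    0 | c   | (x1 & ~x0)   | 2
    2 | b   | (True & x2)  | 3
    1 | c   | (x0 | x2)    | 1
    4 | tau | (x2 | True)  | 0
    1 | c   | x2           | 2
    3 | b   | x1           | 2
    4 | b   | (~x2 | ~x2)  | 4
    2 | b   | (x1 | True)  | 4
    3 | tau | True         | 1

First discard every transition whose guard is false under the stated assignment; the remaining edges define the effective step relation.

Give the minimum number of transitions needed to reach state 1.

Layered search for 1:
  Layer 0: {0}
  Layer 1: {2}
  Layer 2: {3,4}
  Layer 3: {1}
first hit 1 at d=3 via c·b·tau

Answer: 3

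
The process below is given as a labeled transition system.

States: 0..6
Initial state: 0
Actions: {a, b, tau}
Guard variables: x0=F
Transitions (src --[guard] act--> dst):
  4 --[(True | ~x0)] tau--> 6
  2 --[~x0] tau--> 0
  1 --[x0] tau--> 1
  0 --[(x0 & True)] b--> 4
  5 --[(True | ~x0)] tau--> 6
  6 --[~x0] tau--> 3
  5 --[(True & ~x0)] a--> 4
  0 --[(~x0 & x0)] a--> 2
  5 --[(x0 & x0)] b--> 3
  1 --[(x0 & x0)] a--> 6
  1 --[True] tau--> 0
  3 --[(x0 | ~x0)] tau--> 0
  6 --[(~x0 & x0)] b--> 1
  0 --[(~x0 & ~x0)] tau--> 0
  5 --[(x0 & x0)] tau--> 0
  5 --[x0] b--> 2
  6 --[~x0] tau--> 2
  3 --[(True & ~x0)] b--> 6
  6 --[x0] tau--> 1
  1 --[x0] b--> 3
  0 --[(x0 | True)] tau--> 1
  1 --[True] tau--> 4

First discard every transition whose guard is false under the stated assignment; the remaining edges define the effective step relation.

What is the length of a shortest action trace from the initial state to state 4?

Answer: 2

Analysis:
BFS to 4:
  L0 = {0}
  L1 = {1}
  L2 = {4}
depth(4)=2, e.g. tau·tau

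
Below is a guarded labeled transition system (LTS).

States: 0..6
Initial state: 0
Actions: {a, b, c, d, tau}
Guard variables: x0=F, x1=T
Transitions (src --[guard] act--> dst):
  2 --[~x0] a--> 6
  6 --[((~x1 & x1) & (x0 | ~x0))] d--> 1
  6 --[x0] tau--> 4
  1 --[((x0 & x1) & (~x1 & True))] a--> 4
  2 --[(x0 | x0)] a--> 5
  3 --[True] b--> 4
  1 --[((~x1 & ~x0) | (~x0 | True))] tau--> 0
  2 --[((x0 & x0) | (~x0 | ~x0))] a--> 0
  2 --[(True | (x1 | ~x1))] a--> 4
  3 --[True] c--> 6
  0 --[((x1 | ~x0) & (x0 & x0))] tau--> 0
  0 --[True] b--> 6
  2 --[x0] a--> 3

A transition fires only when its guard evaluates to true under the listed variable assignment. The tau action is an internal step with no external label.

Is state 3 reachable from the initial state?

7 transition(s) survive guard evaluation.
L0 = {0}
L1 = {6}  total {0,6}
R = {0,6}

Answer: UNREACHABLE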